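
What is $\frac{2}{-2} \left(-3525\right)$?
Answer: $3525$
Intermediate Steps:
$\frac{2}{-2} \left(-3525\right) = 2 \left(- \frac{1}{2}\right) \left(-3525\right) = \left(-1\right) \left(-3525\right) = 3525$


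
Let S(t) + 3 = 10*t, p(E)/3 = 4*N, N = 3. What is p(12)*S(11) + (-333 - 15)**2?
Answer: 124956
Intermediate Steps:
p(E) = 36 (p(E) = 3*(4*3) = 3*12 = 36)
S(t) = -3 + 10*t
p(12)*S(11) + (-333 - 15)**2 = 36*(-3 + 10*11) + (-333 - 15)**2 = 36*(-3 + 110) + (-348)**2 = 36*107 + 121104 = 3852 + 121104 = 124956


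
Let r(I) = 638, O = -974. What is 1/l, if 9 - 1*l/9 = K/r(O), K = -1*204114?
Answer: 319/944352 ≈ 0.00033780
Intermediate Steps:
K = -204114
l = 944352/319 (l = 81 - (-1837026)/638 = 81 - 9*(-102057/319) = 81 + 918513/319 = 944352/319 ≈ 2960.4)
1/l = 1/(944352/319) = 319/944352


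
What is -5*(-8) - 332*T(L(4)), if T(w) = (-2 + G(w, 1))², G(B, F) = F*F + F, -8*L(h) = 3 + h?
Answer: 40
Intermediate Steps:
L(h) = -3/8 - h/8 (L(h) = -(3 + h)/8 = -3/8 - h/8)
G(B, F) = F + F² (G(B, F) = F² + F = F + F²)
T(w) = 0 (T(w) = (-2 + 1*(1 + 1))² = (-2 + 1*2)² = (-2 + 2)² = 0² = 0)
-5*(-8) - 332*T(L(4)) = -5*(-8) - 332*0 = 40 + 0 = 40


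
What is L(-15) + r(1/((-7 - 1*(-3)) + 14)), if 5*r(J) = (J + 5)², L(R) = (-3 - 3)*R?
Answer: 47601/500 ≈ 95.202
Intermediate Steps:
L(R) = -6*R
r(J) = (5 + J)²/5 (r(J) = (J + 5)²/5 = (5 + J)²/5)
L(-15) + r(1/((-7 - 1*(-3)) + 14)) = -6*(-15) + (5 + 1/((-7 - 1*(-3)) + 14))²/5 = 90 + (5 + 1/((-7 + 3) + 14))²/5 = 90 + (5 + 1/(-4 + 14))²/5 = 90 + (5 + 1/10)²/5 = 90 + (5 + ⅒)²/5 = 90 + (51/10)²/5 = 90 + (⅕)*(2601/100) = 90 + 2601/500 = 47601/500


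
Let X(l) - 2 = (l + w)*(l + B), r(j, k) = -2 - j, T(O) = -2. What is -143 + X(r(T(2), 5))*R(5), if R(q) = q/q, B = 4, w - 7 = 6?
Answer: -89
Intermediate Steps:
w = 13 (w = 7 + 6 = 13)
X(l) = 2 + (4 + l)*(13 + l) (X(l) = 2 + (l + 13)*(l + 4) = 2 + (13 + l)*(4 + l) = 2 + (4 + l)*(13 + l))
R(q) = 1
-143 + X(r(T(2), 5))*R(5) = -143 + (54 + (-2 - 1*(-2))² + 17*(-2 - 1*(-2)))*1 = -143 + (54 + (-2 + 2)² + 17*(-2 + 2))*1 = -143 + (54 + 0² + 17*0)*1 = -143 + (54 + 0 + 0)*1 = -143 + 54*1 = -143 + 54 = -89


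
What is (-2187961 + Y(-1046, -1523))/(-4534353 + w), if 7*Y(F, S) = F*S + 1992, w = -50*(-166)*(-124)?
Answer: 13720677/38944871 ≈ 0.35231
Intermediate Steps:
w = -1029200 (w = 8300*(-124) = -1029200)
Y(F, S) = 1992/7 + F*S/7 (Y(F, S) = (F*S + 1992)/7 = (1992 + F*S)/7 = 1992/7 + F*S/7)
(-2187961 + Y(-1046, -1523))/(-4534353 + w) = (-2187961 + (1992/7 + (1/7)*(-1046)*(-1523)))/(-4534353 - 1029200) = (-2187961 + (1992/7 + 1593058/7))/(-5563553) = (-2187961 + 1595050/7)*(-1/5563553) = -13720677/7*(-1/5563553) = 13720677/38944871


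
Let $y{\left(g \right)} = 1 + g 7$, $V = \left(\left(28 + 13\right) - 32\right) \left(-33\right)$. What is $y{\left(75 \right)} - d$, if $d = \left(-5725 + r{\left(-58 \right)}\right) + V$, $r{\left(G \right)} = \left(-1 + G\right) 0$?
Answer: $6548$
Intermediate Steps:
$r{\left(G \right)} = 0$
$V = -297$ ($V = \left(41 - 32\right) \left(-33\right) = 9 \left(-33\right) = -297$)
$d = -6022$ ($d = \left(-5725 + 0\right) - 297 = -5725 - 297 = -6022$)
$y{\left(g \right)} = 1 + 7 g$
$y{\left(75 \right)} - d = \left(1 + 7 \cdot 75\right) - -6022 = \left(1 + 525\right) + 6022 = 526 + 6022 = 6548$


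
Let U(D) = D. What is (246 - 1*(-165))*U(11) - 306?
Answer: 4215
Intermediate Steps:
(246 - 1*(-165))*U(11) - 306 = (246 - 1*(-165))*11 - 306 = (246 + 165)*11 - 306 = 411*11 - 306 = 4521 - 306 = 4215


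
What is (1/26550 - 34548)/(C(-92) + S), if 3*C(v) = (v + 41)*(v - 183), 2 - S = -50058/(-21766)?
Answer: -9982425209317/1350724931100 ≈ -7.3904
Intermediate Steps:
S = -3263/10883 (S = 2 - (-50058)/(-21766) = 2 - (-50058)*(-1)/21766 = 2 - 1*25029/10883 = 2 - 25029/10883 = -3263/10883 ≈ -0.29983)
C(v) = (-183 + v)*(41 + v)/3 (C(v) = ((v + 41)*(v - 183))/3 = ((41 + v)*(-183 + v))/3 = ((-183 + v)*(41 + v))/3 = (-183 + v)*(41 + v)/3)
(1/26550 - 34548)/(C(-92) + S) = (1/26550 - 34548)/((-2501 - 142/3*(-92) + (1/3)*(-92)**2) - 3263/10883) = (1/26550 - 34548)/((-2501 + 13064/3 + (1/3)*8464) - 3263/10883) = -917249399/(26550*((-2501 + 13064/3 + 8464/3) - 3263/10883)) = -917249399/(26550*(4675 - 3263/10883)) = -917249399/(26550*50874762/10883) = -917249399/26550*10883/50874762 = -9982425209317/1350724931100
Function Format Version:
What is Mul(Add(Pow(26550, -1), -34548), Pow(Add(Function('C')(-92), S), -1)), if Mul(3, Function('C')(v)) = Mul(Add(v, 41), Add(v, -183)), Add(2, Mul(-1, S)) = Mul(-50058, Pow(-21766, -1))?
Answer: Rational(-9982425209317, 1350724931100) ≈ -7.3904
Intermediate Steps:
S = Rational(-3263, 10883) (S = Add(2, Mul(-1, Mul(-50058, Pow(-21766, -1)))) = Add(2, Mul(-1, Mul(-50058, Rational(-1, 21766)))) = Add(2, Mul(-1, Rational(25029, 10883))) = Add(2, Rational(-25029, 10883)) = Rational(-3263, 10883) ≈ -0.29983)
Function('C')(v) = Mul(Rational(1, 3), Add(-183, v), Add(41, v)) (Function('C')(v) = Mul(Rational(1, 3), Mul(Add(v, 41), Add(v, -183))) = Mul(Rational(1, 3), Mul(Add(41, v), Add(-183, v))) = Mul(Rational(1, 3), Mul(Add(-183, v), Add(41, v))) = Mul(Rational(1, 3), Add(-183, v), Add(41, v)))
Mul(Add(Pow(26550, -1), -34548), Pow(Add(Function('C')(-92), S), -1)) = Mul(Add(Pow(26550, -1), -34548), Pow(Add(Add(-2501, Mul(Rational(-142, 3), -92), Mul(Rational(1, 3), Pow(-92, 2))), Rational(-3263, 10883)), -1)) = Mul(Add(Rational(1, 26550), -34548), Pow(Add(Add(-2501, Rational(13064, 3), Mul(Rational(1, 3), 8464)), Rational(-3263, 10883)), -1)) = Mul(Rational(-917249399, 26550), Pow(Add(Add(-2501, Rational(13064, 3), Rational(8464, 3)), Rational(-3263, 10883)), -1)) = Mul(Rational(-917249399, 26550), Pow(Add(4675, Rational(-3263, 10883)), -1)) = Mul(Rational(-917249399, 26550), Pow(Rational(50874762, 10883), -1)) = Mul(Rational(-917249399, 26550), Rational(10883, 50874762)) = Rational(-9982425209317, 1350724931100)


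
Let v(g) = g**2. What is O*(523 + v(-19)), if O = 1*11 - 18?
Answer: -6188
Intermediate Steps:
O = -7 (O = 11 - 18 = -7)
O*(523 + v(-19)) = -7*(523 + (-19)**2) = -7*(523 + 361) = -7*884 = -6188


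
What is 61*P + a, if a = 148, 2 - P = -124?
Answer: 7834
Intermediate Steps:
P = 126 (P = 2 - 1*(-124) = 2 + 124 = 126)
61*P + a = 61*126 + 148 = 7686 + 148 = 7834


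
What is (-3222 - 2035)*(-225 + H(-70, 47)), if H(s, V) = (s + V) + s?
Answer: 1671726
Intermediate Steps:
H(s, V) = V + 2*s (H(s, V) = (V + s) + s = V + 2*s)
(-3222 - 2035)*(-225 + H(-70, 47)) = (-3222 - 2035)*(-225 + (47 + 2*(-70))) = -5257*(-225 + (47 - 140)) = -5257*(-225 - 93) = -5257*(-318) = 1671726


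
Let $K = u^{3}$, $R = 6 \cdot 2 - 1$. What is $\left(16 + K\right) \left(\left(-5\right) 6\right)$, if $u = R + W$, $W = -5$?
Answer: $-6960$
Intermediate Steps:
$R = 11$ ($R = 12 - 1 = 11$)
$u = 6$ ($u = 11 - 5 = 6$)
$K = 216$ ($K = 6^{3} = 216$)
$\left(16 + K\right) \left(\left(-5\right) 6\right) = \left(16 + 216\right) \left(\left(-5\right) 6\right) = 232 \left(-30\right) = -6960$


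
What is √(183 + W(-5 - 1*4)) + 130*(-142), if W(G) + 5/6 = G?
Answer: -18460 + √6234/6 ≈ -18447.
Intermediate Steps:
W(G) = -⅚ + G
√(183 + W(-5 - 1*4)) + 130*(-142) = √(183 + (-⅚ + (-5 - 1*4))) + 130*(-142) = √(183 + (-⅚ + (-5 - 4))) - 18460 = √(183 + (-⅚ - 9)) - 18460 = √(183 - 59/6) - 18460 = √(1039/6) - 18460 = √6234/6 - 18460 = -18460 + √6234/6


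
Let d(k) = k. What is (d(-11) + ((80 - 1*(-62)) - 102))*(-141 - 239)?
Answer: -11020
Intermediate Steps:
(d(-11) + ((80 - 1*(-62)) - 102))*(-141 - 239) = (-11 + ((80 - 1*(-62)) - 102))*(-141 - 239) = (-11 + ((80 + 62) - 102))*(-380) = (-11 + (142 - 102))*(-380) = (-11 + 40)*(-380) = 29*(-380) = -11020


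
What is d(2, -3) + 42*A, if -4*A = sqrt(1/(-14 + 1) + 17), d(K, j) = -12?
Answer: -12 - 21*sqrt(715)/13 ≈ -55.195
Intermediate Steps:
A = -sqrt(715)/26 (A = -sqrt(1/(-14 + 1) + 17)/4 = -sqrt(1/(-13) + 17)/4 = -sqrt(-1/13 + 17)/4 = -sqrt(715)/26 ≈ -1.0284)
d(2, -3) + 42*A = -12 + 42*(-sqrt(715)/26) = -12 - 21*sqrt(715)/13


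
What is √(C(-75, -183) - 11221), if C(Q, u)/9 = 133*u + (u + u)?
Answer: I*√233566 ≈ 483.29*I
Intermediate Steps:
C(Q, u) = 1215*u (C(Q, u) = 9*(133*u + (u + u)) = 9*(133*u + 2*u) = 9*(135*u) = 1215*u)
√(C(-75, -183) - 11221) = √(1215*(-183) - 11221) = √(-222345 - 11221) = √(-233566) = I*√233566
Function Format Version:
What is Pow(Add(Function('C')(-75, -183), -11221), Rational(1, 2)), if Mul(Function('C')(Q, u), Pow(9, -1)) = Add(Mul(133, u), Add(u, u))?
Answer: Mul(I, Pow(233566, Rational(1, 2))) ≈ Mul(483.29, I)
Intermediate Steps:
Function('C')(Q, u) = Mul(1215, u) (Function('C')(Q, u) = Mul(9, Add(Mul(133, u), Add(u, u))) = Mul(9, Add(Mul(133, u), Mul(2, u))) = Mul(9, Mul(135, u)) = Mul(1215, u))
Pow(Add(Function('C')(-75, -183), -11221), Rational(1, 2)) = Pow(Add(Mul(1215, -183), -11221), Rational(1, 2)) = Pow(Add(-222345, -11221), Rational(1, 2)) = Pow(-233566, Rational(1, 2)) = Mul(I, Pow(233566, Rational(1, 2)))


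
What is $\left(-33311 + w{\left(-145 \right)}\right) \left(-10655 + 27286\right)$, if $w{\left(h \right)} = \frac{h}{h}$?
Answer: $-553978610$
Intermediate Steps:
$w{\left(h \right)} = 1$
$\left(-33311 + w{\left(-145 \right)}\right) \left(-10655 + 27286\right) = \left(-33311 + 1\right) \left(-10655 + 27286\right) = \left(-33310\right) 16631 = -553978610$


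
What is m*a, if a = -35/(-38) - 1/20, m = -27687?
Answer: -9164397/380 ≈ -24117.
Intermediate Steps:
a = 331/380 (a = -35*(-1/38) - 1*1/20 = 35/38 - 1/20 = 331/380 ≈ 0.87105)
m*a = -27687*331/380 = -9164397/380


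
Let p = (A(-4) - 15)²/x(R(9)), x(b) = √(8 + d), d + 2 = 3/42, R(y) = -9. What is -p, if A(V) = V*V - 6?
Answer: -5*√1190/17 ≈ -10.146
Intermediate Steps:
A(V) = -6 + V² (A(V) = V² - 6 = -6 + V²)
d = -27/14 (d = -2 + 3/42 = -2 + 3*(1/42) = -2 + 1/14 = -27/14 ≈ -1.9286)
x(b) = √1190/14 (x(b) = √(8 - 27/14) = √(85/14) = √1190/14)
p = 5*√1190/17 (p = ((-6 + (-4)²) - 15)²/((√1190/14)) = ((-6 + 16) - 15)²*(√1190/85) = (10 - 15)²*(√1190/85) = (-5)²*(√1190/85) = 25*(√1190/85) = 5*√1190/17 ≈ 10.146)
-p = -5*√1190/17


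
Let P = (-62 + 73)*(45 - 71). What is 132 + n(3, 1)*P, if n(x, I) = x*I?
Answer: -726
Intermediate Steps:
P = -286 (P = 11*(-26) = -286)
n(x, I) = I*x
132 + n(3, 1)*P = 132 + (1*3)*(-286) = 132 + 3*(-286) = 132 - 858 = -726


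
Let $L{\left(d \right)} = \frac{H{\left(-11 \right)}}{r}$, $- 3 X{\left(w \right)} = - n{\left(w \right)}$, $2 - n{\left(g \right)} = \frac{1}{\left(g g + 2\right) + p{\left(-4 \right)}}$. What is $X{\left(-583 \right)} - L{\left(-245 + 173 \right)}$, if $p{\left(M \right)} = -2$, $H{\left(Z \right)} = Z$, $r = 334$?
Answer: $\frac{238261855}{340568778} \approx 0.6996$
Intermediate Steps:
$n{\left(g \right)} = 2 - \frac{1}{g^{2}}$ ($n{\left(g \right)} = 2 - \frac{1}{\left(g g + 2\right) - 2} = 2 - \frac{1}{\left(g^{2} + 2\right) - 2} = 2 - \frac{1}{\left(2 + g^{2}\right) - 2} = 2 - \frac{1}{g^{2}}$)
$X{\left(w \right)} = \frac{2}{3} - \frac{1}{3 w^{2}}$ ($X{\left(w \right)} = - \frac{\left(-1\right) \left(2 - \frac{1}{w^{2}}\right)}{3} = - \frac{-2 + \frac{1}{w^{2}}}{3} = \frac{2}{3} - \frac{1}{3 w^{2}}$)
$L{\left(d \right)} = - \frac{11}{334}$
$X{\left(-583 \right)} - L{\left(-245 + 173 \right)} = \left(\frac{2}{3} - \frac{1}{3 \cdot 339889}\right) - - \frac{11}{334} = \left(\frac{2}{3} - \frac{1}{1019667}\right) + \frac{11}{334} = \frac{679777}{1019667} + \frac{11}{334} = \frac{238261855}{340568778}$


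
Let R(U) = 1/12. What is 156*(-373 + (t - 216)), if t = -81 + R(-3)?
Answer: -104507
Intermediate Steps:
R(U) = 1/12
t = -971/12 (t = -81 + 1/12 = -971/12 ≈ -80.917)
156*(-373 + (t - 216)) = 156*(-373 + (-971/12 - 216)) = 156*(-373 - 3563/12) = 156*(-8039/12) = -104507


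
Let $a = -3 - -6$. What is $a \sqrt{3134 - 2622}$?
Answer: $48 \sqrt{2} \approx 67.882$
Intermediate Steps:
$a = 3$ ($a = -3 + 6 = 3$)
$a \sqrt{3134 - 2622} = 3 \sqrt{3134 - 2622} = 3 \sqrt{512} = 3 \cdot 16 \sqrt{2} = 48 \sqrt{2}$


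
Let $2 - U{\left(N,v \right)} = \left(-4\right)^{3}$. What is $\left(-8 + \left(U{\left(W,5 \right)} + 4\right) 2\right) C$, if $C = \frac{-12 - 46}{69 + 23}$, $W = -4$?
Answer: $- \frac{1914}{23} \approx -83.217$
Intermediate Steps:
$U{\left(N,v \right)} = 66$ ($U{\left(N,v \right)} = 2 - \left(-4\right)^{3} = 2 - -64 = 2 + 64 = 66$)
$C = - \frac{29}{46}$ ($C = - \frac{58}{92} = \left(-58\right) \frac{1}{92} = - \frac{29}{46} \approx -0.63043$)
$\left(-8 + \left(U{\left(W,5 \right)} + 4\right) 2\right) C = \left(-8 + \left(66 + 4\right) 2\right) \left(- \frac{29}{46}\right) = \left(-8 + 70 \cdot 2\right) \left(- \frac{29}{46}\right) = \left(-8 + 140\right) \left(- \frac{29}{46}\right) = 132 \left(- \frac{29}{46}\right) = - \frac{1914}{23}$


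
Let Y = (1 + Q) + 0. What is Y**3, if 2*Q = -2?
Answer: 0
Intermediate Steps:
Q = -1 (Q = (1/2)*(-2) = -1)
Y = 0 (Y = (1 - 1) + 0 = 0 + 0 = 0)
Y**3 = 0**3 = 0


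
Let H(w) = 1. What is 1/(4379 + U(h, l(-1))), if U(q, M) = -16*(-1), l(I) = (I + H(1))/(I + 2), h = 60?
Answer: 1/4395 ≈ 0.00022753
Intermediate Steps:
l(I) = (1 + I)/(2 + I) (l(I) = (I + 1)/(I + 2) = (1 + I)/(2 + I))
U(q, M) = 16
1/(4379 + U(h, l(-1))) = 1/(4379 + 16) = 1/4395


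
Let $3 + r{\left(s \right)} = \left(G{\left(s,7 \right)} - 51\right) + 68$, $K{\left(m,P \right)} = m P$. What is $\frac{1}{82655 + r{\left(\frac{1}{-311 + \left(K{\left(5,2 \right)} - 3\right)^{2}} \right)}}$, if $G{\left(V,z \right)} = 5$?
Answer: $\frac{1}{82674} \approx 1.2096 \cdot 10^{-5}$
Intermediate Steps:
$K{\left(m,P \right)} = P m$
$r{\left(s \right)} = 19$ ($r{\left(s \right)} = -3 + \left(\left(5 - 51\right) + 68\right) = -3 + \left(-46 + 68\right) = -3 + 22 = 19$)
$\frac{1}{82655 + r{\left(\frac{1}{-311 + \left(K{\left(5,2 \right)} - 3\right)^{2}} \right)}} = \frac{1}{82655 + 19} = \frac{1}{82674}$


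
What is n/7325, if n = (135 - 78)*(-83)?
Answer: -4731/7325 ≈ -0.64587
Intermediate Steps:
n = -4731 (n = 57*(-83) = -4731)
n/7325 = -4731/7325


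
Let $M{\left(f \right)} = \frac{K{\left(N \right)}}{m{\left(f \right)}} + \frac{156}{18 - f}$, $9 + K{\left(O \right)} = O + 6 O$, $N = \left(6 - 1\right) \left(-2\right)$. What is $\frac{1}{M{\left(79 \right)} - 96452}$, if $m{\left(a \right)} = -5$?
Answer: $- \frac{305}{29413821} \approx -1.0369 \cdot 10^{-5}$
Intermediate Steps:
$N = -10$ ($N = 5 \left(-2\right) = -10$)
$K{\left(O \right)} = -9 + 7 O$ ($K{\left(O \right)} = -9 + \left(O + 6 O\right) = -9 + 7 O$)
$M{\left(f \right)} = \frac{79}{5} + \frac{156}{18 - f}$ ($M{\left(f \right)} = \frac{-9 + 7 \left(-10\right)}{-5} + \frac{156}{18 - f} = \left(-9 - 70\right) \left(- \frac{1}{5}\right) + \frac{156}{18 - f} = \left(-79\right) \left(- \frac{1}{5}\right) + \frac{156}{18 - f} = \frac{79}{5} + \frac{156}{18 - f}$)
$\frac{1}{M{\left(79 \right)} - 96452} = \frac{1}{\frac{-2202 + 79 \cdot 79}{5 \left(-18 + 79\right)} - 96452} = \frac{1}{\frac{-2202 + 6241}{5 \cdot 61} - 96452} = \frac{1}{\frac{1}{5} \cdot \frac{1}{61} \cdot 4039 - 96452} = \frac{1}{\frac{4039}{305} - 96452} = \frac{1}{- \frac{29413821}{305}} = - \frac{305}{29413821}$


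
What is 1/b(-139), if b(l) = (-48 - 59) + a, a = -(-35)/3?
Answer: -3/286 ≈ -0.010490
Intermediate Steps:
a = 35/3 (a = -(-35)/3 = -5*(-7/3) = 35/3 ≈ 11.667)
b(l) = -286/3 (b(l) = (-48 - 59) + 35/3 = -107 + 35/3 = -286/3)
1/b(-139) = 1/(-286/3) = -3/286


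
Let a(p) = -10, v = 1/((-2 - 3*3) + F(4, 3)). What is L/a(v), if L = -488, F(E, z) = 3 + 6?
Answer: 244/5 ≈ 48.800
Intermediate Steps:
F(E, z) = 9
v = -½ (v = 1/((-2 - 3*3) + 9) = 1/((-2 - 9) + 9) = 1/(-11 + 9) = 1/(-2) = -½ ≈ -0.50000)
L/a(v) = -488/(-10) = -488*(-⅒) = 244/5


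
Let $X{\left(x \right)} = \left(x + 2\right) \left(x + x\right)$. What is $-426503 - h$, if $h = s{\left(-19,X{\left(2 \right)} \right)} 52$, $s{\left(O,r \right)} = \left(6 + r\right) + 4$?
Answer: $-427855$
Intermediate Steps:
$X{\left(x \right)} = 2 x \left(2 + x\right)$ ($X{\left(x \right)} = \left(2 + x\right) 2 x = 2 x \left(2 + x\right)$)
$s{\left(O,r \right)} = 10 + r$
$h = 1352$ ($h = \left(10 + 2 \cdot 2 \left(2 + 2\right)\right) 52 = \left(10 + 2 \cdot 2 \cdot 4\right) 52 = \left(10 + 16\right) 52 = 26 \cdot 52 = 1352$)
$-426503 - h = -426503 - 1352 = -427855$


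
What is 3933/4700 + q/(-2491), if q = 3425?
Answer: -134051/249100 ≈ -0.53814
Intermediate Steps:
3933/4700 + q/(-2491) = 3933/4700 + 3425/(-2491) = 3933*(1/4700) + 3425*(-1/2491) = 3933/4700 - 3425/2491 = -134051/249100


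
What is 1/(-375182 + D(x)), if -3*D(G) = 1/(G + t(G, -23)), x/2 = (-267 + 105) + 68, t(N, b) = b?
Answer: -633/237490205 ≈ -2.6654e-6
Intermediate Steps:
x = -188 (x = 2*((-267 + 105) + 68) = 2*(-162 + 68) = 2*(-94) = -188)
D(G) = -1/(3*(-23 + G)) (D(G) = -1/(3*(G - 23)) = -1/(3*(-23 + G)))
1/(-375182 + D(x)) = 1/(-375182 - 1/(-69 + 3*(-188))) = 1/(-375182 - 1/(-69 - 564)) = 1/(-375182 - 1/(-633)) = 1/(-375182 - 1*(-1/633)) = 1/(-375182 + 1/633) = 1/(-237490205/633) = -633/237490205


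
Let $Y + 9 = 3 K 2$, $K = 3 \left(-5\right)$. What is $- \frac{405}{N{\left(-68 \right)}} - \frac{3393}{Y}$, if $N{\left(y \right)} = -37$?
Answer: $\frac{18404}{407} \approx 45.219$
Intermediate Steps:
$K = -15$
$Y = -99$ ($Y = -9 + 3 \left(-15\right) 2 = -9 - 90 = -99$)
$- \frac{405}{N{\left(-68 \right)}} - \frac{3393}{Y} = - \frac{405}{-37} - \frac{3393}{-99} = \left(-405\right) \left(- \frac{1}{37}\right) - - \frac{377}{11} = \frac{405}{37} + \frac{377}{11} = \frac{18404}{407}$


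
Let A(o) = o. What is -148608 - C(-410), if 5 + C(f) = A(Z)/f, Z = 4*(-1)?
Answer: -30463617/205 ≈ -1.4860e+5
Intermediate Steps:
Z = -4
C(f) = -5 - 4/f
-148608 - C(-410) = -148608 - (-5 - 4/(-410)) = -148608 - (-5 - 4*(-1/410)) = -148608 - (-5 + 2/205) = -148608 - 1*(-1023/205) = -148608 + 1023/205 = -30463617/205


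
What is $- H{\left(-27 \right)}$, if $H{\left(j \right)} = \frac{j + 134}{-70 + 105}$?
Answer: $- \frac{107}{35} \approx -3.0571$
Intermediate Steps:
$H{\left(j \right)} = \frac{134}{35} + \frac{j}{35}$ ($H{\left(j \right)} = \frac{134 + j}{35} = \left(134 + j\right) \frac{1}{35} = \frac{134}{35} + \frac{j}{35}$)
$- H{\left(-27 \right)} = - (\frac{134}{35} + \frac{1}{35} \left(-27\right)) = - (\frac{134}{35} - \frac{27}{35}) = \left(-1\right) \frac{107}{35} = - \frac{107}{35}$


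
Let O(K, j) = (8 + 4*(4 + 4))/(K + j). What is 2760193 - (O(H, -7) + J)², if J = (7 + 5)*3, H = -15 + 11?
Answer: 333856617/121 ≈ 2.7591e+6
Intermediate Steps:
H = -4
O(K, j) = 40/(K + j) (O(K, j) = (8 + 4*8)/(K + j) = (8 + 32)/(K + j) = 40/(K + j))
J = 36 (J = 12*3 = 36)
2760193 - (O(H, -7) + J)² = 2760193 - (40/(-4 - 7) + 36)² = 2760193 - (40/(-11) + 36)² = 2760193 - (40*(-1/11) + 36)² = 2760193 - (-40/11 + 36)² = 2760193 - (356/11)² = 2760193 - 1*126736/121 = 2760193 - 126736/121 = 333856617/121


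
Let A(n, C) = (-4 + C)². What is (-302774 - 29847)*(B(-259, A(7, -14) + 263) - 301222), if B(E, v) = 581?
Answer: 99999510061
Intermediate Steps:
(-302774 - 29847)*(B(-259, A(7, -14) + 263) - 301222) = (-302774 - 29847)*(581 - 301222) = -332621*(-300641) = 99999510061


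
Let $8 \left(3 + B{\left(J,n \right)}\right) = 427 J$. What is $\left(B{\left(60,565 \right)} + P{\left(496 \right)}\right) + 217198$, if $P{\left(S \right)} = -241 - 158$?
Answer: $\frac{439997}{2} \approx 2.2 \cdot 10^{5}$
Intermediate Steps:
$B{\left(J,n \right)} = -3 + \frac{427 J}{8}$
$P{\left(S \right)} = -399$
$\left(B{\left(60,565 \right)} + P{\left(496 \right)}\right) + 217198 = \left(\left(-3 + \frac{427}{8} \cdot 60\right) - 399\right) + 217198 = \left(\left(-3 + \frac{6405}{2}\right) - 399\right) + 217198 = \left(\frac{6399}{2} - 399\right) + 217198 = \frac{5601}{2} + 217198 = \frac{439997}{2}$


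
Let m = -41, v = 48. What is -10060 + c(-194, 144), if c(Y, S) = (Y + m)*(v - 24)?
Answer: -15700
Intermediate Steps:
c(Y, S) = -984 + 24*Y (c(Y, S) = (Y - 41)*(48 - 24) = (-41 + Y)*24 = -984 + 24*Y)
-10060 + c(-194, 144) = -10060 + (-984 + 24*(-194)) = -10060 + (-984 - 4656) = -10060 - 5640 = -15700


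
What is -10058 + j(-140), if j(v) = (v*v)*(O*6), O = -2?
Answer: -245258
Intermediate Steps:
j(v) = -12*v² (j(v) = (v*v)*(-2*6) = v²*(-12) = -12*v²)
-10058 + j(-140) = -10058 - 12*(-140)² = -10058 - 12*19600 = -10058 - 235200 = -245258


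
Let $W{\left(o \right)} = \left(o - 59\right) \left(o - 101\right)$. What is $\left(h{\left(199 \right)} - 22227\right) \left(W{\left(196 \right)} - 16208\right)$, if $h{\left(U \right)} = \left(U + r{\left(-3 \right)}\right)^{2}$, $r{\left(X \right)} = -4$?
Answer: $-50443014$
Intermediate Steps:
$W{\left(o \right)} = \left(-101 + o\right) \left(-59 + o\right)$ ($W{\left(o \right)} = \left(-59 + o\right) \left(-101 + o\right) = \left(-101 + o\right) \left(-59 + o\right)$)
$h{\left(U \right)} = \left(-4 + U\right)^{2}$ ($h{\left(U \right)} = \left(U - 4\right)^{2} = \left(-4 + U\right)^{2}$)
$\left(h{\left(199 \right)} - 22227\right) \left(W{\left(196 \right)} - 16208\right) = \left(\left(-4 + 199\right)^{2} - 22227\right) \left(\left(5959 + 196^{2} - 31360\right) - 16208\right) = \left(195^{2} - 22227\right) \left(\left(5959 + 38416 - 31360\right) - 16208\right) = \left(38025 - 22227\right) \left(13015 - 16208\right) = 15798 \left(-3193\right) = -50443014$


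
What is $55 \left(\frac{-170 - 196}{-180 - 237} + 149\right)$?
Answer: $\frac{1145815}{139} \approx 8243.3$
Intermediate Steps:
$55 \left(\frac{-170 - 196}{-180 - 237} + 149\right) = 55 \left(- \frac{366}{-417} + 149\right) = 55 \left(\left(-366\right) \left(- \frac{1}{417}\right) + 149\right) = 55 \left(\frac{122}{139} + 149\right) = 55 \cdot \frac{20833}{139} = \frac{1145815}{139}$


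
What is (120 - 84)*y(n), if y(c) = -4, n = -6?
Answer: -144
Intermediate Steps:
(120 - 84)*y(n) = (120 - 84)*(-4) = 36*(-4) = -144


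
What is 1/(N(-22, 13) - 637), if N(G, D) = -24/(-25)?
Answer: -25/15901 ≈ -0.0015722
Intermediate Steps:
N(G, D) = 24/25 (N(G, D) = -24*(-1/25) = 24/25)
1/(N(-22, 13) - 637) = 1/(24/25 - 637) = 1/(-15901/25) = -25/15901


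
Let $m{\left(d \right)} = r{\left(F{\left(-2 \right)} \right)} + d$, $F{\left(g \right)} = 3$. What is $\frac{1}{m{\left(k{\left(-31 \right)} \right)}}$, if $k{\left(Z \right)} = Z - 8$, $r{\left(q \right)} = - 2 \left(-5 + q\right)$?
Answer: $- \frac{1}{35} \approx -0.028571$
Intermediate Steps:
$r{\left(q \right)} = 10 - 2 q$
$k{\left(Z \right)} = -8 + Z$ ($k{\left(Z \right)} = Z - 8 = -8 + Z$)
$m{\left(d \right)} = 4 + d$ ($m{\left(d \right)} = \left(10 - 6\right) + d = 4 + d$)
$\frac{1}{m{\left(k{\left(-31 \right)} \right)}} = \frac{1}{4 - 39} = \frac{1}{-35} = - \frac{1}{35}$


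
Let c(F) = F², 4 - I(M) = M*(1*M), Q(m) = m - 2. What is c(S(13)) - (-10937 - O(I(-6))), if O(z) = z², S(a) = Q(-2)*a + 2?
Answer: 14461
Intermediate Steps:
Q(m) = -2 + m
S(a) = 2 - 4*a (S(a) = (-2 - 2)*a + 2 = -4*a + 2 = 2 - 4*a)
I(M) = 4 - M² (I(M) = 4 - M*1*M = 4 - M*M = 4 - M²)
c(S(13)) - (-10937 - O(I(-6))) = (2 - 4*13)² - (-10937 - (4 - 1*(-6)²)²) = (2 - 52)² - (-10937 - (4 - 1*36)²) = (-50)² - (-10937 - (4 - 36)²) = 2500 - (-10937 - 1*(-32)²) = 2500 - (-10937 - 1*1024) = 2500 - (-10937 - 1024) = 2500 - 1*(-11961) = 2500 + 11961 = 14461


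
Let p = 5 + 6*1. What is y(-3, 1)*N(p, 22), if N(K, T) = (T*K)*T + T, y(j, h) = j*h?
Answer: -16038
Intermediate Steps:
y(j, h) = h*j
p = 11 (p = 5 + 6 = 11)
N(K, T) = T + K*T² (N(K, T) = (K*T)*T + T = K*T² + T = T + K*T²)
y(-3, 1)*N(p, 22) = (1*(-3))*(22*(1 + 11*22)) = -66*(1 + 242) = -66*243 = -3*5346 = -16038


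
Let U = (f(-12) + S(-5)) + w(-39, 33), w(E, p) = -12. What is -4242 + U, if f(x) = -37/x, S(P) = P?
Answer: -51071/12 ≈ -4255.9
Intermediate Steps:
U = -167/12 (U = (-37/(-12) - 5) - 12 = (-37*(-1/12) - 5) - 12 = (37/12 - 5) - 12 = -23/12 - 12 = -167/12 ≈ -13.917)
-4242 + U = -4242 - 167/12 = -51071/12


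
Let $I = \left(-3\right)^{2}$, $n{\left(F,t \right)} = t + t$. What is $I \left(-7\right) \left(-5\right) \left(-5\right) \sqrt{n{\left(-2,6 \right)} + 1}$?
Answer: $- 1575 \sqrt{13} \approx -5678.7$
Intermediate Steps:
$n{\left(F,t \right)} = 2 t$
$I = 9$
$I \left(-7\right) \left(-5\right) \left(-5\right) \sqrt{n{\left(-2,6 \right)} + 1} = 9 \left(-7\right) \left(-5\right) \left(-5\right) \sqrt{2 \cdot 6 + 1} = - 63 \cdot 25 \sqrt{12 + 1} = - 63 \cdot 25 \sqrt{13} = - 1575 \sqrt{13}$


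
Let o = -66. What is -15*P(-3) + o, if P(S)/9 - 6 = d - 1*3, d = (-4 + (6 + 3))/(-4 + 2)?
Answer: -267/2 ≈ -133.50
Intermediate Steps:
d = -5/2 (d = (-4 + 9)/(-2) = 5*(-½) = -5/2 ≈ -2.5000)
P(S) = 9/2 (P(S) = 54 + 9*(-5/2 - 1*3) = 54 + 9*(-5/2 - 3) = 54 + 9*(-11/2) = 54 - 99/2 = 9/2)
-15*P(-3) + o = -15*9/2 - 66 = -135/2 - 66 = -267/2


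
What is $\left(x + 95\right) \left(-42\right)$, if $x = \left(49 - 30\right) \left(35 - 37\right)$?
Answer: $-2394$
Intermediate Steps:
$x = -38$ ($x = 19 \left(-2\right) = -38$)
$\left(x + 95\right) \left(-42\right) = \left(-38 + 95\right) \left(-42\right) = 57 \left(-42\right) = -2394$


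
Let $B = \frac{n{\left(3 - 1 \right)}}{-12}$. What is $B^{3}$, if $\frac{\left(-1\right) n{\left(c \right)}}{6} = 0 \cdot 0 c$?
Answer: $0$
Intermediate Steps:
$n{\left(c \right)} = 0$ ($n{\left(c \right)} = - 6 \cdot 0 \cdot 0 c = - 6 \cdot 0 c = \left(-6\right) 0 = 0$)
$B = 0$ ($B = \frac{0}{-12} = 0 \left(- \frac{1}{12}\right) = 0$)
$B^{3} = 0^{3} = 0$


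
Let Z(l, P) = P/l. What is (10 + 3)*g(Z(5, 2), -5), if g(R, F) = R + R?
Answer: 52/5 ≈ 10.400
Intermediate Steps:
g(R, F) = 2*R
(10 + 3)*g(Z(5, 2), -5) = (10 + 3)*(2*(2/5)) = 13*(2*(2*(⅕))) = 13*(2*(⅖)) = 13*(⅘) = 52/5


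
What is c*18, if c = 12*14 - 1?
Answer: 3006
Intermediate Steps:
c = 167 (c = 168 - 1 = 167)
c*18 = 167*18 = 3006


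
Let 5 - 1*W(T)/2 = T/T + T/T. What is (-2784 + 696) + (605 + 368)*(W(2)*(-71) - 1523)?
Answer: -1898465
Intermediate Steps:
W(T) = 6 (W(T) = 10 - 2*(T/T + T/T) = 10 - 2*(1 + 1) = 10 - 2*2 = 10 - 4 = 6)
(-2784 + 696) + (605 + 368)*(W(2)*(-71) - 1523) = (-2784 + 696) + (605 + 368)*(6*(-71) - 1523) = -2088 + 973*(-426 - 1523) = -2088 + 973*(-1949) = -2088 - 1896377 = -1898465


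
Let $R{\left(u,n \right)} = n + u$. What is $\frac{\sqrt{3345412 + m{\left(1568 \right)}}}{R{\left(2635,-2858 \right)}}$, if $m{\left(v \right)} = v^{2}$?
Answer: $- \frac{2 \sqrt{1451009}}{223} \approx -10.803$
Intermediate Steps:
$\frac{\sqrt{3345412 + m{\left(1568 \right)}}}{R{\left(2635,-2858 \right)}} = \frac{\sqrt{3345412 + 1568^{2}}}{-2858 + 2635} = \frac{\sqrt{3345412 + 2458624}}{-223} = \sqrt{5804036} \left(- \frac{1}{223}\right) = 2 \sqrt{1451009} \left(- \frac{1}{223}\right) = - \frac{2 \sqrt{1451009}}{223}$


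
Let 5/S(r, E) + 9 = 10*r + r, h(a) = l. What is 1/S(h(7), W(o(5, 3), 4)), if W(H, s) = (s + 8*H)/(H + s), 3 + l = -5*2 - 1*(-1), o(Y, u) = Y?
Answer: -141/5 ≈ -28.200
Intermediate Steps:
l = -12 (l = -3 + (-5*2 - 1*(-1)) = -3 + (-10 + 1) = -3 - 9 = -12)
W(H, s) = (s + 8*H)/(H + s)
h(a) = -12
S(r, E) = 5/(-9 + 11*r) (S(r, E) = 5/(-9 + (10*r + r)) = 5/(-9 + 11*r))
1/S(h(7), W(o(5, 3), 4)) = 1/(5/(-9 + 11*(-12))) = 1/(5/(-9 - 132)) = 1/(5/(-141)) = 1/(5*(-1/141)) = 1/(-5/141) = -141/5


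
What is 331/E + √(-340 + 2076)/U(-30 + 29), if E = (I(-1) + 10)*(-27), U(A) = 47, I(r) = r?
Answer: -331/243 + 2*√434/47 ≈ -0.47564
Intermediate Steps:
E = -243 (E = (-1 + 10)*(-27) = 9*(-27) = -243)
331/E + √(-340 + 2076)/U(-30 + 29) = 331/(-243) + √(-340 + 2076)/47 = 331*(-1/243) + √1736*(1/47) = -331/243 + (2*√434)*(1/47) = -331/243 + 2*√434/47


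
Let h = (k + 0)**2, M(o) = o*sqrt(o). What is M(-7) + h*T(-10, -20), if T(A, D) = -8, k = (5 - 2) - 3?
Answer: -7*I*sqrt(7) ≈ -18.52*I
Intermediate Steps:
M(o) = o**(3/2)
k = 0 (k = 3 - 3 = 0)
h = 0 (h = (0 + 0)**2 = 0**2 = 0)
M(-7) + h*T(-10, -20) = (-7)**(3/2) + 0*(-8) = -7*I*sqrt(7) + 0 = -7*I*sqrt(7)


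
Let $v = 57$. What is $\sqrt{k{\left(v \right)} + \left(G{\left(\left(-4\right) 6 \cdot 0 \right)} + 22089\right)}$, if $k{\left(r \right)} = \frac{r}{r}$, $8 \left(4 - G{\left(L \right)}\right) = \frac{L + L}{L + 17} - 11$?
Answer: $\frac{\sqrt{353526}}{4} \approx 148.65$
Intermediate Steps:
$G{\left(L \right)} = \frac{43}{8} - \frac{L}{4 \left(17 + L\right)}$ ($G{\left(L \right)} = 4 - \frac{\frac{L + L}{L + 17} - 11}{8} = 4 - \frac{\frac{2 L}{17 + L} - 11}{8} = 4 - \frac{-11 + \frac{2 L}{17 + L}}{8} = 4 - \left(- \frac{11}{8} + \frac{L}{4 \left(17 + L\right)}\right) = \frac{43}{8} - \frac{L}{4 \left(17 + L\right)}$)
$k{\left(r \right)} = 1$
$\sqrt{k{\left(v \right)} + \left(G{\left(\left(-4\right) 6 \cdot 0 \right)} + 22089\right)} = \sqrt{1 + \left(\frac{731 + 41 \left(-4\right) 6 \cdot 0}{8 \left(17 + \left(-4\right) 6 \cdot 0\right)} + 22089\right)} = \sqrt{1 + \left(\frac{731 + 41 \left(\left(-24\right) 0\right)}{8 \left(17 - 0\right)} + 22089\right)} = \sqrt{1 + \left(\frac{731 + 41 \cdot 0}{8 \left(17 + 0\right)} + 22089\right)} = \sqrt{1 + \left(\frac{731 + 0}{8 \cdot 17} + 22089\right)} = \sqrt{1 + \left(\frac{1}{8} \cdot \frac{1}{17} \cdot 731 + 22089\right)} = \sqrt{1 + \left(\frac{43}{8} + 22089\right)} = \sqrt{1 + \frac{176755}{8}} = \sqrt{\frac{176763}{8}} = \frac{\sqrt{353526}}{4}$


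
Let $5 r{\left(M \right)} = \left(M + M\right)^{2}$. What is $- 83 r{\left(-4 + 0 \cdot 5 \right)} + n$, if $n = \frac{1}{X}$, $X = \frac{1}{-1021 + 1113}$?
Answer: $- \frac{4852}{5} \approx -970.4$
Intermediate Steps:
$X = \frac{1}{92} \approx 0.01087$
$n = 92$ ($n = \frac{1}{\frac{1}{92}} = 92$)
$r{\left(M \right)} = \frac{4 M^{2}}{5}$ ($r{\left(M \right)} = \frac{\left(M + M\right)^{2}}{5} = \frac{\left(2 M\right)^{2}}{5} = \frac{4 M^{2}}{5}$)
$- 83 r{\left(-4 + 0 \cdot 5 \right)} + n = - 83 \frac{4 \left(-4 + 0 \cdot 5\right)^{2}}{5} + 92 = - 83 \frac{4 \left(-4 + 0\right)^{2}}{5} + 92 = - 83 \frac{4 \left(-4\right)^{2}}{5} + 92 = - 83 \cdot \frac{4}{5} \cdot 16 + 92 = \left(-83\right) \frac{64}{5} + 92 = - \frac{5312}{5} + 92 = - \frac{4852}{5}$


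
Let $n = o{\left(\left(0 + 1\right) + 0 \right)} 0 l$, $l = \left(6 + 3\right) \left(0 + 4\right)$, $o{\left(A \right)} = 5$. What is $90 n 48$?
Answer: $0$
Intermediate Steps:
$l = 36$ ($l = 9 \cdot 4 = 36$)
$n = 0$ ($n = 5 \cdot 0 \cdot 36 = 0 \cdot 36 = 0$)
$90 n 48 = 90 \cdot 0 \cdot 48 = 0 \cdot 48 = 0$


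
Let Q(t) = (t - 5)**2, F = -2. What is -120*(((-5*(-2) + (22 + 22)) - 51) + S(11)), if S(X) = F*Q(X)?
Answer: 8280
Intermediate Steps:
Q(t) = (-5 + t)**2
S(X) = -2*(-5 + X)**2
-120*(((-5*(-2) + (22 + 22)) - 51) + S(11)) = -120*(((-5*(-2) + (22 + 22)) - 51) - 2*(-5 + 11)**2) = -120*(((10 + 44) - 51) - 2*6**2) = -120*((54 - 51) - 2*36) = -120*(3 - 72) = -120*(-69) = 8280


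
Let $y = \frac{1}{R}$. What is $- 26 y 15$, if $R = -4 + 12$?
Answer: $- \frac{195}{4} \approx -48.75$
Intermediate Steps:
$R = 8$
$y = \frac{1}{8} \approx 0.125$
$- 26 y 15 = \left(-26\right) \frac{1}{8} \cdot 15 = \left(- \frac{13}{4}\right) 15 = - \frac{195}{4}$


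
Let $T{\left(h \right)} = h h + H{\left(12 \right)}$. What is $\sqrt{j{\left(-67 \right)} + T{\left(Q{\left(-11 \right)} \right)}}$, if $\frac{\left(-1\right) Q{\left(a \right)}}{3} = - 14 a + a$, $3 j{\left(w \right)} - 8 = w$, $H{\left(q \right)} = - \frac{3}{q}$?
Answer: $\frac{\sqrt{6624759}}{6} \approx 428.98$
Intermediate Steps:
$j{\left(w \right)} = \frac{8}{3} + \frac{w}{3}$
$Q{\left(a \right)} = 39 a$ ($Q{\left(a \right)} = - 3 \left(- 14 a + a\right) = - 3 \left(- 13 a\right) = 39 a$)
$T{\left(h \right)} = - \frac{1}{4} + h^{2}$ ($T{\left(h \right)} = h h - \frac{3}{12} = h^{2} - \frac{1}{4} = - \frac{1}{4} + h^{2}$)
$\sqrt{j{\left(-67 \right)} + T{\left(Q{\left(-11 \right)} \right)}} = \sqrt{\left(\frac{8}{3} + \frac{1}{3} \left(-67\right)\right) - \left(\frac{1}{4} - \left(39 \left(-11\right)\right)^{2}\right)} = \sqrt{\left(\frac{8}{3} - \frac{67}{3}\right) - \left(\frac{1}{4} - \left(-429\right)^{2}\right)} = \sqrt{- \frac{59}{3} + \left(- \frac{1}{4} + 184041\right)} = \sqrt{- \frac{59}{3} + \frac{736163}{4}} = \sqrt{\frac{2208253}{12}} = \frac{\sqrt{6624759}}{6}$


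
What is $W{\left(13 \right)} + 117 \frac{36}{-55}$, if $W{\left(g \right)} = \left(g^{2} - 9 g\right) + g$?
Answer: $- \frac{637}{55} \approx -11.582$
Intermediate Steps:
$W{\left(g \right)} = g^{2} - 8 g$
$W{\left(13 \right)} + 117 \frac{36}{-55} = 13 \left(-8 + 13\right) + 117 \frac{36}{-55} = 13 \cdot 5 + 117 \cdot 36 \left(- \frac{1}{55}\right) = 65 + 117 \left(- \frac{36}{55}\right) = 65 - \frac{4212}{55} = - \frac{637}{55}$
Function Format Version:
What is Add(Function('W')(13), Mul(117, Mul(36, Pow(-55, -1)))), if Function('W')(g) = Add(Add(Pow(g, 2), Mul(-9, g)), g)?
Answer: Rational(-637, 55) ≈ -11.582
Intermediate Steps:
Function('W')(g) = Add(Pow(g, 2), Mul(-8, g))
Add(Function('W')(13), Mul(117, Mul(36, Pow(-55, -1)))) = Add(Mul(13, Add(-8, 13)), Mul(117, Mul(36, Pow(-55, -1)))) = Add(Mul(13, 5), Mul(117, Mul(36, Rational(-1, 55)))) = Add(65, Mul(117, Rational(-36, 55))) = Add(65, Rational(-4212, 55)) = Rational(-637, 55)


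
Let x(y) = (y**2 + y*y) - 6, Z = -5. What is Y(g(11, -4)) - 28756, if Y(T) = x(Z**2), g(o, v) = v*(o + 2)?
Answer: -27512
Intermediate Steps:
g(o, v) = v*(2 + o)
x(y) = -6 + 2*y**2 (x(y) = (y**2 + y**2) - 6 = 2*y**2 - 6 = -6 + 2*y**2)
Y(T) = 1244 (Y(T) = -6 + 2*((-5)**2)**2 = -6 + 2*25**2 = -6 + 2*625 = -6 + 1250 = 1244)
Y(g(11, -4)) - 28756 = 1244 - 28756 = -27512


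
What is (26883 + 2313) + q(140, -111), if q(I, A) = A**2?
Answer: 41517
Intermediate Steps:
(26883 + 2313) + q(140, -111) = (26883 + 2313) + (-111)**2 = 29196 + 12321 = 41517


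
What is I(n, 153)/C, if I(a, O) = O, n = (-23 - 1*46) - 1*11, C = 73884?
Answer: 51/24628 ≈ 0.0020708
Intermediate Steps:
n = -80 (n = (-23 - 46) - 11 = -69 - 11 = -80)
I(n, 153)/C = 153/73884 = 153*(1/73884) = 51/24628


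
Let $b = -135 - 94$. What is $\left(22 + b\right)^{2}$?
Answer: $42849$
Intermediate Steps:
$b = -229$
$\left(22 + b\right)^{2} = \left(22 - 229\right)^{2} = \left(-207\right)^{2} = 42849$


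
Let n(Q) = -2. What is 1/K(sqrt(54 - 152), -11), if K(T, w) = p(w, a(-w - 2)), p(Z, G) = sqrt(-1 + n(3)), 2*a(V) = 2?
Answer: -I*sqrt(3)/3 ≈ -0.57735*I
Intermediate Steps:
a(V) = 1 (a(V) = (1/2)*2 = 1)
p(Z, G) = I*sqrt(3) (p(Z, G) = sqrt(-1 - 2) = sqrt(-3) = I*sqrt(3))
K(T, w) = I*sqrt(3)
1/K(sqrt(54 - 152), -11) = 1/(I*sqrt(3)) = -I*sqrt(3)/3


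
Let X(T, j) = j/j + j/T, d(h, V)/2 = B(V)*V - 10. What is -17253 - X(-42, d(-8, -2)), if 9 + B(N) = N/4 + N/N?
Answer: -51761/3 ≈ -17254.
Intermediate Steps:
B(N) = -8 + N/4 (B(N) = -9 + (N/4 + N/N) = -9 + (N*(¼) + 1) = -9 + (N/4 + 1) = -9 + (1 + N/4) = -8 + N/4)
d(h, V) = -20 + 2*V*(-8 + V/4) (d(h, V) = 2*((-8 + V/4)*V - 10) = 2*(V*(-8 + V/4) - 10) = 2*(-10 + V*(-8 + V/4)) = -20 + 2*V*(-8 + V/4))
X(T, j) = 1 + j/T
-17253 - X(-42, d(-8, -2)) = -17253 - (-42 + (-20 + (½)*(-2)*(-32 - 2)))/(-42) = -17253 - (-1)*(-42 + (-20 + (½)*(-2)*(-34)))/42 = -17253 - (-1)*(-42 + (-20 + 34))/42 = -17253 - (-1)*(-42 + 14)/42 = -17253 - (-1)*(-28)/42 = -17253 - 1*⅔ = -17253 - ⅔ = -51761/3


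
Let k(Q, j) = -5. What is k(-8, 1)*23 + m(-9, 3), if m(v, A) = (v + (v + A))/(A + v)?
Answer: -225/2 ≈ -112.50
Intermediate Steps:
m(v, A) = (A + 2*v)/(A + v) (m(v, A) = (v + (A + v))/(A + v) = (A + 2*v)/(A + v))
k(-8, 1)*23 + m(-9, 3) = -5*23 + (3 + 2*(-9))/(3 - 9) = -115 + (3 - 18)/(-6) = -115 - ⅙*(-15) = -115 + 5/2 = -225/2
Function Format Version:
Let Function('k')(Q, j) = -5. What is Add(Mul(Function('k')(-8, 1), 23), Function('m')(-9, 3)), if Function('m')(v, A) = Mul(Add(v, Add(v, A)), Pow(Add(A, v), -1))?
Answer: Rational(-225, 2) ≈ -112.50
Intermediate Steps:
Function('m')(v, A) = Mul(Pow(Add(A, v), -1), Add(A, Mul(2, v))) (Function('m')(v, A) = Mul(Add(v, Add(A, v)), Pow(Add(A, v), -1)) = Mul(Add(A, Mul(2, v)), Pow(Add(A, v), -1)) = Mul(Pow(Add(A, v), -1), Add(A, Mul(2, v))))
Add(Mul(Function('k')(-8, 1), 23), Function('m')(-9, 3)) = Add(Mul(-5, 23), Mul(Pow(Add(3, -9), -1), Add(3, Mul(2, -9)))) = Add(-115, Mul(Pow(-6, -1), Add(3, -18))) = Add(-115, Mul(Rational(-1, 6), -15)) = Add(-115, Rational(5, 2)) = Rational(-225, 2)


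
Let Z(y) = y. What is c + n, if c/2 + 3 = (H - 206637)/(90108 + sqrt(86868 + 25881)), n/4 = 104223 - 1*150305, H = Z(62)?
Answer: -99780496511854/541289261 + 578410*sqrt(2301)/1623867783 ≈ -1.8434e+5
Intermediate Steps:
H = 62
n = -184328 (n = 4*(104223 - 1*150305) = 4*(104223 - 150305) = 4*(-46082) = -184328)
c = -6 - 413150/(90108 + 7*sqrt(2301)) (c = -6 + 2*((62 - 206637)/(90108 + sqrt(86868 + 25881))) = -6 + 2*(-206575/(90108 + sqrt(112749))) = -6 + 2*(-206575/(90108 + 7*sqrt(2301))) = -6 - 413150/(90108 + 7*sqrt(2301)) ≈ -10.568)
c + n = (-5729610246/541289261 + 578410*sqrt(2301)/1623867783) - 184328 = -99780496511854/541289261 + 578410*sqrt(2301)/1623867783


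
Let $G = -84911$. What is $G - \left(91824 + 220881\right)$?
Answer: $-397616$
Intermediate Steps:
$G - \left(91824 + 220881\right) = -84911 - \left(91824 + 220881\right) = -84911 - 312705 = -397616$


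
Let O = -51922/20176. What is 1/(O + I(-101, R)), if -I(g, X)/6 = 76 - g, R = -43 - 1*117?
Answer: -776/826109 ≈ -0.00093934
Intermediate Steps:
O = -1997/776 (O = -51922*1/20176 = -1997/776 ≈ -2.5735)
R = -160 (R = -43 - 117 = -160)
I(g, X) = -456 + 6*g (I(g, X) = -6*(76 - g) = -456 + 6*g)
1/(O + I(-101, R)) = 1/(-1997/776 + (-456 + 6*(-101))) = 1/(-1997/776 + (-456 - 606)) = 1/(-1997/776 - 1062) = 1/(-826109/776) = -776/826109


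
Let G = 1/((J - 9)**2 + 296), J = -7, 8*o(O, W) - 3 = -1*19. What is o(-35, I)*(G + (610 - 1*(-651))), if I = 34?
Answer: -696073/276 ≈ -2522.0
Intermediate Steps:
o(O, W) = -2 (o(O, W) = 3/8 + (-1*19)/8 = 3/8 + (1/8)*(-19) = 3/8 - 19/8 = -2)
G = 1/552 (G = 1/((-7 - 9)**2 + 296) = 1/((-16)**2 + 296) = 1/(256 + 296) = 1/552 ≈ 0.0018116)
o(-35, I)*(G + (610 - 1*(-651))) = -2*(1/552 + (610 - 1*(-651))) = -2*(1/552 + (610 + 651)) = -2*(1/552 + 1261) = -2*696073/552 = -696073/276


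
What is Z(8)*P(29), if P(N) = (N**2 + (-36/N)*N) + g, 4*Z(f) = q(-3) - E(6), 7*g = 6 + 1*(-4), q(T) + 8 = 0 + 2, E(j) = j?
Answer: -16911/7 ≈ -2415.9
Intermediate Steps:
q(T) = -6 (q(T) = -8 + (0 + 2) = -8 + 2 = -6)
g = 2/7 (g = (6 + 1*(-4))/7 = (6 - 4)/7 = (1/7)*2 = 2/7 ≈ 0.28571)
Z(f) = -3 (Z(f) = (-6 - 1*6)/4 = (-6 - 6)/4 = (1/4)*(-12) = -3)
P(N) = -250/7 + N**2 (P(N) = (N**2 + (-36/N)*N) + 2/7 = (N**2 - 36) + 2/7 = (-36 + N**2) + 2/7 = -250/7 + N**2)
Z(8)*P(29) = -3*(-250/7 + 29**2) = -3*(-250/7 + 841) = -3*5637/7 = -16911/7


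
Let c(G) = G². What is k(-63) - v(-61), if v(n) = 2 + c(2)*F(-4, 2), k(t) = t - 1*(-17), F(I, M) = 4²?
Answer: -112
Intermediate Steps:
F(I, M) = 16
k(t) = 17 + t (k(t) = t + 17 = 17 + t)
v(n) = 66 (v(n) = 2 + 2²*16 = 2 + 4*16 = 2 + 64 = 66)
k(-63) - v(-61) = (17 - 63) - 1*66 = -46 - 66 = -112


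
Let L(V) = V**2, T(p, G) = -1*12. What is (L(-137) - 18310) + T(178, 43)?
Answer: 447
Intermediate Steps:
T(p, G) = -12
(L(-137) - 18310) + T(178, 43) = ((-137)**2 - 18310) - 12 = (18769 - 18310) - 12 = 459 - 12 = 447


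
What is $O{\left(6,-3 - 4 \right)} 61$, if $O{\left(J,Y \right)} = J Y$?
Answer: $-2562$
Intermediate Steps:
$O{\left(6,-3 - 4 \right)} 61 = 6 \left(-3 - 4\right) 61 = 6 \left(-7\right) 61 = \left(-42\right) 61 = -2562$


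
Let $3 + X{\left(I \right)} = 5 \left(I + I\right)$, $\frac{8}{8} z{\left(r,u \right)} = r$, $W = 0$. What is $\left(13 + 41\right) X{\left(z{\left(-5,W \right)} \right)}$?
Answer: $-2862$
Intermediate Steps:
$z{\left(r,u \right)} = r$
$X{\left(I \right)} = -3 + 10 I$ ($X{\left(I \right)} = -3 + 5 \left(I + I\right) = -3 + 5 \cdot 2 I = -3 + 10 I$)
$\left(13 + 41\right) X{\left(z{\left(-5,W \right)} \right)} = \left(13 + 41\right) \left(-3 + 10 \left(-5\right)\right) = 54 \left(-3 - 50\right) = 54 \left(-53\right) = -2862$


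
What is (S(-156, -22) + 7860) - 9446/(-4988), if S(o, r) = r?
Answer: 19552695/2494 ≈ 7839.9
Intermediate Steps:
(S(-156, -22) + 7860) - 9446/(-4988) = (-22 + 7860) - 9446/(-4988) = 7838 - 9446*(-1/4988) = 7838 + 4723/2494 = 19552695/2494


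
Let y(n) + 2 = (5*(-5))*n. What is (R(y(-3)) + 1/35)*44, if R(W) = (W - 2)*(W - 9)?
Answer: 6997804/35 ≈ 1.9994e+5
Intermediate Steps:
y(n) = -2 - 25*n (y(n) = -2 + (5*(-5))*n = -2 - 25*n)
R(W) = (-9 + W)*(-2 + W) (R(W) = (-2 + W)*(-9 + W) = (-9 + W)*(-2 + W))
(R(y(-3)) + 1/35)*44 = ((18 + (-2 - 25*(-3))² - 11*(-2 - 25*(-3))) + 1/35)*44 = ((18 + (-2 + 75)² - 11*(-2 + 75)) + 1/35)*44 = ((18 + 73² - 11*73) + 1/35)*44 = ((18 + 5329 - 803) + 1/35)*44 = (4544 + 1/35)*44 = (159041/35)*44 = 6997804/35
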